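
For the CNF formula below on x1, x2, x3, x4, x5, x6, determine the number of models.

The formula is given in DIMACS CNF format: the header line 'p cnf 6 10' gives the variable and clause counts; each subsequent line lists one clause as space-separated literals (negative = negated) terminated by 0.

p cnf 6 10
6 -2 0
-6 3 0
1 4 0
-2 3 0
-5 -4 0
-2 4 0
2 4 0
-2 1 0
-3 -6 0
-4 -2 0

There are 2^6 = 64 truth assignments over (x1, x2, x3, x4, x5, x6).
Split on x2. With x2 = True, the clauses containing x2 are satisfied and ¬x2 drops from the rest; 0 of the 2^5 = 32 assignments to the other variables satisfy what remains.
With x2 = False, by the same count on the reduced clause set, 4 assignments work.
Total: 0 + 4 = 4.

4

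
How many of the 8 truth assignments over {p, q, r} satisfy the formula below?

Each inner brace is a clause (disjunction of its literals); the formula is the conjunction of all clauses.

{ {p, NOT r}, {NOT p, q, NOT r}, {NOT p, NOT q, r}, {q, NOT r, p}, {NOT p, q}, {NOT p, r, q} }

There are 2^3 = 8 truth assignments over (p, q, r).
Check each against the 6 clauses (columns in the order p, q, r):
  F F F  ✓ satisfies all
  F F T  ✗ fails (p OR NOT r)
  F T F  ✓ satisfies all
  F T T  ✗ fails (p OR NOT r)
  T F F  ✗ fails (NOT p OR q)
  T F T  ✗ fails (NOT p OR q OR NOT r)
  T T F  ✗ fails (NOT p OR NOT q OR r)
  T T T  ✓ satisfies all
3 of the 8 rows are models.

3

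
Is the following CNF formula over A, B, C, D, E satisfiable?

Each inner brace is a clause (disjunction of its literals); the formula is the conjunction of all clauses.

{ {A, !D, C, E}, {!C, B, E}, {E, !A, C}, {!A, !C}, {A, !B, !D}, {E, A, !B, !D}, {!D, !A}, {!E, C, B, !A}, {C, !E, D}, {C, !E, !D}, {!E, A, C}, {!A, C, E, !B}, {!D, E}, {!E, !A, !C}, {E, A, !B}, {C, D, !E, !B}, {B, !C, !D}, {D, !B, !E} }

Try A = false.
Try B = false.
Try C = true.
(E) alone gives E = true.
(!D) alone gives D = false.
All clauses are satisfied.
A satisfying assignment: A=false, B=false, C=true, D=false, E=true.

Yes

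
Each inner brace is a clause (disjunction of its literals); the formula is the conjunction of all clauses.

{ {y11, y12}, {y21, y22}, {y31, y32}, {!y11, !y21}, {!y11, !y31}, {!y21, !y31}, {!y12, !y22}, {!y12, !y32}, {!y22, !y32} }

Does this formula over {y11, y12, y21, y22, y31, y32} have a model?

Try y11 = true.
The clause (!y21) is unit, so y21 = false.
The clause (y22) is unit, so y22 = true.
The clause (!y31) is unit, so y31 = false.
The clause (y32) is unit, so y32 = true.
That conflicts with the unit clause (!y32).
Backtrack on y11: now try y11 = false.
The clause (y12) is unit, so y12 = true.
The clause (!y22) is unit, so y22 = false.
The clause (y21) is unit, so y21 = true.
The clause (!y31) is unit, so y31 = false.
The clause (y32) is unit, so y32 = true.
That conflicts with the unit clause (!y32).
Either choice for y11 ends in contradiction.
No assignment satisfies every clause.

No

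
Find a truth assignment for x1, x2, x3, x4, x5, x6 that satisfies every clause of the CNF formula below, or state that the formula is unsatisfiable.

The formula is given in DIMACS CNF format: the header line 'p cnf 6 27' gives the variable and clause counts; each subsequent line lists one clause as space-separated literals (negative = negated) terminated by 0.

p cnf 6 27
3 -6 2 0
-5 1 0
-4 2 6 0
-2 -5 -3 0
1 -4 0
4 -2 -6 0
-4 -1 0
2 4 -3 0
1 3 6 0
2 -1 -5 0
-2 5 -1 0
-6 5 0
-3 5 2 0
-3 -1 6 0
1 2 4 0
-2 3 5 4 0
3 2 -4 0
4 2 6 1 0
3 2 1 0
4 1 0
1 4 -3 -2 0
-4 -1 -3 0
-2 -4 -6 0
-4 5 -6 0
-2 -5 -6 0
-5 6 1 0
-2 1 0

x1: True,  x2: False,  x3: False,  x4: False,  x5: False,  x6: False

Try x5 = False.
The clause (¬x6) is unit, so x6 = False.
Try x4 = False.
The clause (x1) is unit, so x1 = True.
The clause (¬x2) is unit, so x2 = False.
The clause (¬x3) is unit, so x3 = False.
All clauses are satisfied.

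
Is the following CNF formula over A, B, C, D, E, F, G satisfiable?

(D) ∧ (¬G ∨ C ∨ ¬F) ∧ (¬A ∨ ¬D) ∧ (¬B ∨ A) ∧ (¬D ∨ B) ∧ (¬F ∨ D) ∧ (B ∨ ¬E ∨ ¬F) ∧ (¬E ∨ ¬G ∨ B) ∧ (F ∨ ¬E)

Unit clause (D) forces D = True.
Unit clause (¬A) forces A = False.
Unit clause (¬B) forces B = False.
But (B) is also a unit clause — contradiction.
No assignment satisfies every clause.

No, unsatisfiable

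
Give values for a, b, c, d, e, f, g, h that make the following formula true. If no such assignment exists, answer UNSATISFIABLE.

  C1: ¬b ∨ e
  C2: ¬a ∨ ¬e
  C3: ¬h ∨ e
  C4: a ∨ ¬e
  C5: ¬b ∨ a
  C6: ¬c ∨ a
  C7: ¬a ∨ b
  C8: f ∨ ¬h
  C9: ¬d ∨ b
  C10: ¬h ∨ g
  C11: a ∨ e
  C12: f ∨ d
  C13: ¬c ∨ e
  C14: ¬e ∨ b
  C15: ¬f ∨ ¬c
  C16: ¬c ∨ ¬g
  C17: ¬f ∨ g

UNSATISFIABLE

Case b = False:
From the singleton clause (¬a), a = False.
From the singleton clause (¬e), e = False.
That conflicts with the unit clause (e).
Undo b and try b = True.
From the singleton clause (e), e = True.
From the singleton clause (¬a), a = False.
That conflicts with the unit clause (a).
Both values of b lead to a conflict.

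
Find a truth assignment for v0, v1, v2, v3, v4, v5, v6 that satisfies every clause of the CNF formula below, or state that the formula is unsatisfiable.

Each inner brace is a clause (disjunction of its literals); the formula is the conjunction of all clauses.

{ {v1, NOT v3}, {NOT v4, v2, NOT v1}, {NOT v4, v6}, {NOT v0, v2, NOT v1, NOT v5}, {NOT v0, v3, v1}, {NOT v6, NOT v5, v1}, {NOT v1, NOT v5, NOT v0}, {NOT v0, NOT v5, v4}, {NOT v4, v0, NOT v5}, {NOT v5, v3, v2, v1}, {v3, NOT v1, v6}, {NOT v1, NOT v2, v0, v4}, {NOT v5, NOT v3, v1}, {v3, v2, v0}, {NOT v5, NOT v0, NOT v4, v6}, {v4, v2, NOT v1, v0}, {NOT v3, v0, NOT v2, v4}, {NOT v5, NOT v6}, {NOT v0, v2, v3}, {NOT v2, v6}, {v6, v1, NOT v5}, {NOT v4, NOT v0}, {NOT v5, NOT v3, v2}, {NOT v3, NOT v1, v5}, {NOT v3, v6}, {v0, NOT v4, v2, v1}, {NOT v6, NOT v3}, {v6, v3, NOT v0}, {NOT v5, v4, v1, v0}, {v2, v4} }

v0 ↦ true,  v1 ↦ true,  v2 ↦ true,  v3 ↦ false,  v4 ↦ false,  v5 ↦ false,  v6 ↦ true

Branch on v1: set v1 = true.
Branch on v4: set v4 = false.
From the singleton clause (v2), v2 = true.
From the singleton clause (v0), v0 = true.
From the singleton clause (NOT v5), v5 = false.
From the singleton clause (v6), v6 = true.
From the singleton clause (NOT v3), v3 = false.
This assignment satisfies each clause.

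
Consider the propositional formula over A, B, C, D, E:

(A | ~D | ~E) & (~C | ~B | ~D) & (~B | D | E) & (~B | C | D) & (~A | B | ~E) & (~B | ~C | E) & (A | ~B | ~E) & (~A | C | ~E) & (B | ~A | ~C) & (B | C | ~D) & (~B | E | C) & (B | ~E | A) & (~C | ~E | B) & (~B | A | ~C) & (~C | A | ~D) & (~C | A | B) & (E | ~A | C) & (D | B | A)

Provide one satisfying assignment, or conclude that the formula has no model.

Case A = 1:
Case B = 1:
Case C = 1:
(~D) alone gives D = 0.
(E) alone gives E = 1.
All clauses are satisfied.

A: 1; B: 1; C: 1; D: 0; E: 1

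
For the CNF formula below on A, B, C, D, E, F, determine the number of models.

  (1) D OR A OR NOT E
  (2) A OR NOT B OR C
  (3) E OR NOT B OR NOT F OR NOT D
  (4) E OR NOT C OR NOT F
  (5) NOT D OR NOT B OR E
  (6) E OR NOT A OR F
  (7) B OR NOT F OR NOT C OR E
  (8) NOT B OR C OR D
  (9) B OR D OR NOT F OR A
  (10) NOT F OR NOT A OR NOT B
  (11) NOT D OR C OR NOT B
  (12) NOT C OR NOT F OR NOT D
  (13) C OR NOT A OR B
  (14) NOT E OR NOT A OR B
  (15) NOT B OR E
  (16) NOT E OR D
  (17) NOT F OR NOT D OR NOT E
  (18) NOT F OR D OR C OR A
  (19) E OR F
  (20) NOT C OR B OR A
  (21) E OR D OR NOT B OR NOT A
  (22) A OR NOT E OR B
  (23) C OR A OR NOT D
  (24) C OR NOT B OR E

2

There are 2^6 = 64 truth assignments over (A, B, C, D, E, F).
Split on C. With C = true, the clauses containing C are satisfied and NOT C drops from the rest; 2 of the 2^5 = 32 assignments to the other variables satisfy what remains.
With C = false, by the same count on the reduced clause set, 0 assignments work.
(One model: A=F, B=T, C=T, D=T, E=T, F=F.)
Total: 2 + 0 = 2.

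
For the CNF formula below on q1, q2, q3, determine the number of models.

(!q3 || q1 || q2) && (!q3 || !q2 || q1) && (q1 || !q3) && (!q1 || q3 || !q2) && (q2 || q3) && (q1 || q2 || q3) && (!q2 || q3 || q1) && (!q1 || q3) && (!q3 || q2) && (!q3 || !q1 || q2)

1

There are 2^3 = 8 truth assignments over (q1, q2, q3).
Check each against the 10 clauses (columns in the order q1, q2, q3):
  F F F  ✗ fails (q2 || q3)
  F F T  ✗ fails (!q3 || q1 || q2)
  F T F  ✗ fails (!q2 || q3 || q1)
  F T T  ✗ fails (!q3 || !q2 || q1)
  T F F  ✗ fails (q2 || q3)
  T F T  ✗ fails (!q3 || q2)
  T T F  ✗ fails (!q1 || q3 || !q2)
  T T T  ✓ satisfies all
1 of the 8 rows is a model.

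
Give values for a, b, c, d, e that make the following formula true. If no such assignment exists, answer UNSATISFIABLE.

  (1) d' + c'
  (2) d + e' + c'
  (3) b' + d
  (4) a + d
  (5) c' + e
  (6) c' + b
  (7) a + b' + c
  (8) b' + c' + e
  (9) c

From the singleton clause (c), c = 1.
From the singleton clause (d'), d = 0.
From the singleton clause (e'), e = 0.
That conflicts with the unit clause (e).

UNSATISFIABLE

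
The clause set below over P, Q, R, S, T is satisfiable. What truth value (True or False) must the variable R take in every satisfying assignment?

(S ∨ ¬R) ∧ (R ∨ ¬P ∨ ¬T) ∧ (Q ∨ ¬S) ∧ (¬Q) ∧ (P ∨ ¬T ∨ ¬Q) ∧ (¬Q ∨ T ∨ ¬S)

False

Suppose R = True.
From the singleton clause (S), S = True.
From the singleton clause (Q), Q = True.
But (¬Q) is also a unit clause — contradiction.
So every satisfying assignment has R = False.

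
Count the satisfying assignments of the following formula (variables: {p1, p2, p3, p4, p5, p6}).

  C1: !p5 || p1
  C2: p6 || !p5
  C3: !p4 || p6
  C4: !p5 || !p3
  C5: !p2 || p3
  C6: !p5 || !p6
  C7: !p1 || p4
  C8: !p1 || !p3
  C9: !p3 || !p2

There are 2^6 = 64 truth assignments over (p1, p2, p3, p4, p5, p6).
Split on p1. With p1 = true, the clauses containing p1 are satisfied and !p1 drops from the rest; 1 of the 2^5 = 32 assignments to the other variables satisfy what remains.
With p1 = false, by the same count on the reduced clause set, 6 assignments work.
(One model: p1=F, p2=F, p3=F, p4=F, p5=F, p6=F.)
Total: 1 + 6 = 7.

7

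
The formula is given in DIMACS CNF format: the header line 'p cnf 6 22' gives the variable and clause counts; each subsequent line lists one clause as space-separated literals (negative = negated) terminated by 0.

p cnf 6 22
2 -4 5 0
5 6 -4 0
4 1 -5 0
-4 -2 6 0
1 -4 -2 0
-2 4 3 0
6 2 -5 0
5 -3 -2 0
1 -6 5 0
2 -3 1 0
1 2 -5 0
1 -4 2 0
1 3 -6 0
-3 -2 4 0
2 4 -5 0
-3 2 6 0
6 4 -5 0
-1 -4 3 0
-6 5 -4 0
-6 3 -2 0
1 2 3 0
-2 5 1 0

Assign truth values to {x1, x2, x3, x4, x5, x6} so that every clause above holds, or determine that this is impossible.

x1 ↦ True; x2 ↦ False; x3 ↦ True; x4 ↦ True; x5 ↦ True; x6 ↦ True

Try x2 = False.
Try x4 = True.
The clause (x5) is unit, so x5 = True.
The clause (x6) is unit, so x6 = True.
The clause (x1) is unit, so x1 = True.
The clause (x3) is unit, so x3 = True.
Every clause now holds.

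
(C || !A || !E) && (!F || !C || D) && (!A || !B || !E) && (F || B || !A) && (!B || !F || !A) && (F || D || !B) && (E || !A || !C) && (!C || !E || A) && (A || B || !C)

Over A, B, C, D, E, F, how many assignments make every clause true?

20

There are 2^6 = 64 truth assignments over (A, B, C, D, E, F).
Split on C. With C = true, the clauses containing C are satisfied and !C drops from the rest; 3 of the 2^5 = 32 assignments to the other variables satisfy what remains.
With C = false, by the same count on the reduced clause set, 17 assignments work.
Total: 3 + 17 = 20.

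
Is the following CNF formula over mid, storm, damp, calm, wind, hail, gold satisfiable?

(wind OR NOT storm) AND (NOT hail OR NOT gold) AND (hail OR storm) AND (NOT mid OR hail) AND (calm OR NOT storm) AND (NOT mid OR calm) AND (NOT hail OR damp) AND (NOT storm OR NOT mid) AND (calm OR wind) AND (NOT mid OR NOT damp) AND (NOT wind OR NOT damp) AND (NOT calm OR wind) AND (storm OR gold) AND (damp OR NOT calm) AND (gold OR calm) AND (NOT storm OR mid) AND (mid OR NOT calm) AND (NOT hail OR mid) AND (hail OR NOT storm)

Unsatisfiable

Case wind = true:
Unit clause (NOT damp) forces damp = false.
Unit clause (NOT hail) forces hail = false.
Unit clause (storm) forces storm = true.
Now (NOT storm) is unsatisfied and unit — conflict.
That branch fails; take wind = false instead.
Unit clause (NOT storm) forces storm = false.
Unit clause (hail) forces hail = true.
Unit clause (NOT gold) forces gold = false.
Now (gold) is unsatisfied and unit — conflict.
Neither wind = true nor wind = false works.
No assignment satisfies every clause.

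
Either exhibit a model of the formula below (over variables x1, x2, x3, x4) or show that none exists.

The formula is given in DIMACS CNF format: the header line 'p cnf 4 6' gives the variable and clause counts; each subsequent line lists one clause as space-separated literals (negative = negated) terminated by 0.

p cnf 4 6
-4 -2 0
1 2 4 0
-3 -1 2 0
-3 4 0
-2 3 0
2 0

The clause (x2) is unit, so x2 = True.
The clause (¬x4) is unit, so x4 = False.
The clause (¬x3) is unit, so x3 = False.
But (x3) is also a unit clause — contradiction.

UNSATISFIABLE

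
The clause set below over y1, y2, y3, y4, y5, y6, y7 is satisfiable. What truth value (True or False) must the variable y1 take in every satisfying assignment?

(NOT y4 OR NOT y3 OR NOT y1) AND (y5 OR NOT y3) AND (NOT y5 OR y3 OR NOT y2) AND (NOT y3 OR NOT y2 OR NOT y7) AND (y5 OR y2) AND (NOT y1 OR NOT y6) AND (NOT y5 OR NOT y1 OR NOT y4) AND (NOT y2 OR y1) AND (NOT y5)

Suppose y1 = false.
Unit clause (NOT y2) forces y2 = false.
Unit clause (y5) forces y5 = true.
That conflicts with the unit clause (NOT y5).
So every satisfying assignment has y1 = True.

True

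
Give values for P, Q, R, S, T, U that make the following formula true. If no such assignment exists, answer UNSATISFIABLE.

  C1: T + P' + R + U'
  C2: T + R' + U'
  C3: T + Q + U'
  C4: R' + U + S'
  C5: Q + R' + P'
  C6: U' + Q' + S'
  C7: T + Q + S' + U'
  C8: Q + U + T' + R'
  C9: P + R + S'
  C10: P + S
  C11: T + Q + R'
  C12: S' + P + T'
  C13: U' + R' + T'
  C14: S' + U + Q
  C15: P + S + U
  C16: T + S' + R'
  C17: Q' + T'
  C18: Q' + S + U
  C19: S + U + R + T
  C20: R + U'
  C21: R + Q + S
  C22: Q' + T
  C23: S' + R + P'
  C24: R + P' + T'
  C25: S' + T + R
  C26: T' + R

Branch on P: set P = 1.
Branch on Q: set Q = 1.
From the singleton clause (T'), T = 0.
Now (T) is unsatisfied and unit — conflict.
Undo Q and try Q = 0.
From the singleton clause (R'), R = 0.
From the singleton clause (U'), U = 0.
From the singleton clause (S'), S = 0.
Now (S) is unsatisfied and unit — conflict.
Both values of Q lead to a conflict.
Undo P and try P = 0.
From the singleton clause (S), S = 1.
From the singleton clause (R), R = 1.
From the singleton clause (U), U = 1.
From the singleton clause (T), T = 1.
Now (T') is unsatisfied and unit — conflict.
Both values of P lead to a conflict.

UNSATISFIABLE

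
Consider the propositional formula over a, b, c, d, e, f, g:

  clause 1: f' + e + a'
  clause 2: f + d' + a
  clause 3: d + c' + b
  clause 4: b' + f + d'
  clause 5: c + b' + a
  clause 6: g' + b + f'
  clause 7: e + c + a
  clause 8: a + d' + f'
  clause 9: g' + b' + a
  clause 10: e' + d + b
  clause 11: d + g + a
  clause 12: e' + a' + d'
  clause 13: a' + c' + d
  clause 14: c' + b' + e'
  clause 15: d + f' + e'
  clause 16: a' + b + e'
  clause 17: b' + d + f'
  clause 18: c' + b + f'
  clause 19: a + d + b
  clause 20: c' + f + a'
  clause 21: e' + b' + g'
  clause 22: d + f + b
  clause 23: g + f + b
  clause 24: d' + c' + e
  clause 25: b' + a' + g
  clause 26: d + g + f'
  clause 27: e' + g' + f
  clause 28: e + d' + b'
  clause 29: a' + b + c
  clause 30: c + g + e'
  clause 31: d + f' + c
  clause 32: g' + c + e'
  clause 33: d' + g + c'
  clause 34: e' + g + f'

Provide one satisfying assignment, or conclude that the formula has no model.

Branch on f: set f = 0.
Branch on d: set d = 0.
The clause (b) is unit, so b = 1.
Branch on c: set c = 0.
The clause (a) is unit, so a = 1.
The clause (g) is unit, so g = 1.
The clause (e') is unit, so e = 0.
All clauses are satisfied.

a: 1; b: 1; c: 0; d: 0; e: 0; f: 0; g: 1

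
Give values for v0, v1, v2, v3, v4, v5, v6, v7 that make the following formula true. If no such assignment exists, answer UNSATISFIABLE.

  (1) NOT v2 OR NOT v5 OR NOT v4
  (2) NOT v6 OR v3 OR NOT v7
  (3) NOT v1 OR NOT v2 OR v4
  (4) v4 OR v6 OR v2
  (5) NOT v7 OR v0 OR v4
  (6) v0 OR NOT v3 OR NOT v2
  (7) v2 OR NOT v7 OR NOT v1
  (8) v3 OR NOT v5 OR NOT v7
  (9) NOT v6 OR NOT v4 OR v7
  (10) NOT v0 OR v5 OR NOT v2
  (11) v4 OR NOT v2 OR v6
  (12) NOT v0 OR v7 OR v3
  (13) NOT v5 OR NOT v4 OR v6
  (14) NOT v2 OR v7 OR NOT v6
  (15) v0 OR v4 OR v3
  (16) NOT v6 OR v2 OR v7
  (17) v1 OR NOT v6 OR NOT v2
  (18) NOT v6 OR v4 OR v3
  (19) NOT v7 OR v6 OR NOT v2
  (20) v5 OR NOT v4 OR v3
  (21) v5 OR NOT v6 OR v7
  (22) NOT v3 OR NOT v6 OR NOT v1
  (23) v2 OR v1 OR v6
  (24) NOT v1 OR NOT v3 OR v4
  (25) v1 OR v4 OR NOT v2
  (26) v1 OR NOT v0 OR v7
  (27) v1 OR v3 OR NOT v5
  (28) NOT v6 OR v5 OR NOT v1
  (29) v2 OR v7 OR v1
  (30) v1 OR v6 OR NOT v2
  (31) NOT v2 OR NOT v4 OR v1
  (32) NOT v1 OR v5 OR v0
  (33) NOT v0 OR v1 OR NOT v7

v0: false,  v1: false,  v2: false,  v3: true,  v4: true,  v5: false,  v6: true,  v7: true

Case v2 = false:
Case v4 = true:
Case v7 = true:
Unit clause (NOT v1) forces v1 = false.
Unit clause (v6) forces v6 = true.
Unit clause (v3) forces v3 = true.
Unit clause (NOT v0) forces v0 = false.
All clauses hold; v5 can take either value.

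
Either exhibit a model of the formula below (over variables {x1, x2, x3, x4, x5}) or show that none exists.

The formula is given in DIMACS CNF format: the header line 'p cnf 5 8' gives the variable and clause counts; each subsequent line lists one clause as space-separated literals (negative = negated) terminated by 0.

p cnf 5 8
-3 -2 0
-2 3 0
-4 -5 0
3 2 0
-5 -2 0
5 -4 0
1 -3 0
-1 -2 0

x1=True; x2=False; x3=True; x4=False; x5=True

Case x3 = True:
The clause (¬x2) is unit, so x2 = False.
The clause (x1) is unit, so x1 = True.
Case x4 = False:
Every clause is now satisfied; x5 is unconstrained.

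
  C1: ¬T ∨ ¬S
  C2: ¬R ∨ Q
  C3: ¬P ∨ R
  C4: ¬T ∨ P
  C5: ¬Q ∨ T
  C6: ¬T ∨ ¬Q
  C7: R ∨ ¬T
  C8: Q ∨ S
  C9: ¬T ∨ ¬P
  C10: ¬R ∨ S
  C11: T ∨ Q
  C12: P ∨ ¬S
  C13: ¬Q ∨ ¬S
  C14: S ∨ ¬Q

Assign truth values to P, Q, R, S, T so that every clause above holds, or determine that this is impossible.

Try T = False.
The clause (¬Q) is unit, so Q = False.
But (Q) is also a unit clause — contradiction.
Undo T and try T = True.
The clause (¬S) is unit, so S = False.
The clause (P) is unit, so P = True.
But (¬P) is also a unit clause — contradiction.
Neither T = True nor T = False works.

UNSATISFIABLE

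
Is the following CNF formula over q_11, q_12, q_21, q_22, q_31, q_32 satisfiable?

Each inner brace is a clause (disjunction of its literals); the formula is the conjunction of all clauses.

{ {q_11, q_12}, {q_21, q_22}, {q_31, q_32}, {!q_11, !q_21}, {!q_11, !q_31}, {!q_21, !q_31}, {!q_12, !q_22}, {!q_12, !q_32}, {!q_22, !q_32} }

Case q_11 = true:
From the singleton clause (!q_21), q_21 = false.
From the singleton clause (q_22), q_22 = true.
From the singleton clause (!q_31), q_31 = false.
From the singleton clause (q_32), q_32 = true.
But (!q_32) is also a unit clause — contradiction.
Backtrack on q_11: now try q_11 = false.
From the singleton clause (q_12), q_12 = true.
From the singleton clause (!q_22), q_22 = false.
From the singleton clause (q_21), q_21 = true.
From the singleton clause (!q_31), q_31 = false.
From the singleton clause (q_32), q_32 = true.
But (!q_32) is also a unit clause — contradiction.
Both values of q_11 lead to a conflict.
No assignment satisfies every clause.

No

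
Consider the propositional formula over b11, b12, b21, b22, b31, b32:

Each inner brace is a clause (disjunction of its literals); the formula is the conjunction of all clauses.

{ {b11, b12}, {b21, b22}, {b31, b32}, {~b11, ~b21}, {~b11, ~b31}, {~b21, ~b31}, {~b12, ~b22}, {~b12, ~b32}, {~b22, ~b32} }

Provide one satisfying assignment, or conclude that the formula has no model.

UNSATISFIABLE

Branch on b11: set b11 = 1.
The clause (~b21) is unit, so b21 = 0.
The clause (b22) is unit, so b22 = 1.
The clause (~b31) is unit, so b31 = 0.
The clause (b32) is unit, so b32 = 1.
That conflicts with the unit clause (~b32).
Undo b11 and try b11 = 0.
The clause (b12) is unit, so b12 = 1.
The clause (~b22) is unit, so b22 = 0.
The clause (b21) is unit, so b21 = 1.
The clause (~b31) is unit, so b31 = 0.
The clause (b32) is unit, so b32 = 1.
That conflicts with the unit clause (~b32).
Both values of b11 lead to a conflict.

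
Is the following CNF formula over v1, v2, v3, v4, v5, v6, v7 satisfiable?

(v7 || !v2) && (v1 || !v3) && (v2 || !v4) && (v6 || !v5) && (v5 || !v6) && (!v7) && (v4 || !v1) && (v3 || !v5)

From the singleton clause (!v7), v7 = false.
From the singleton clause (!v2), v2 = false.
From the singleton clause (!v4), v4 = false.
From the singleton clause (!v1), v1 = false.
From the singleton clause (!v3), v3 = false.
From the singleton clause (!v5), v5 = false.
From the singleton clause (!v6), v6 = false.
Every clause now holds.
A satisfying assignment: v1 ↦ false,  v2 ↦ false,  v3 ↦ false,  v4 ↦ false,  v5 ↦ false,  v6 ↦ false,  v7 ↦ false.

Satisfiable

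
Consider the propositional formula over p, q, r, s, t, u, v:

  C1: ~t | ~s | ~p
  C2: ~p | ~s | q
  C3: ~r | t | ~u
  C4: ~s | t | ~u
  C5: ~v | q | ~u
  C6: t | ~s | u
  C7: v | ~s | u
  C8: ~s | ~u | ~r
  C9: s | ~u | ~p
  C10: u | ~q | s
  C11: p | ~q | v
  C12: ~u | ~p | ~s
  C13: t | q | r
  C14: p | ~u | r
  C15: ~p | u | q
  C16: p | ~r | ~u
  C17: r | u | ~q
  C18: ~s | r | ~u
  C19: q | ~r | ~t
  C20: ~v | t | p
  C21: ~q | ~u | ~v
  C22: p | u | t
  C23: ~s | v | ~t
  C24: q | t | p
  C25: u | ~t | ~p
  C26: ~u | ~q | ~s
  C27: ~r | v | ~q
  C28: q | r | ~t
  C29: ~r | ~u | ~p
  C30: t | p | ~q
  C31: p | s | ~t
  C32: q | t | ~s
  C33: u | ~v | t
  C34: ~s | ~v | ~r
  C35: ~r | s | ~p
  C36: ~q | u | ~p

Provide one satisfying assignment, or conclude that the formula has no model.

Try t = 0.
Try r = 0.
(q) alone gives q = 1.
(u) alone gives u = 1.
(~s) alone gives s = 0.
(~p) alone gives p = 0.
But (p) is also a unit clause — contradiction.
Undo r and try r = 1.
(~u) alone gives u = 0.
(~s) alone gives s = 0.
(~q) alone gives q = 0.
(~p) alone gives p = 0.
But (p) is also a unit clause — contradiction.
Both values of r lead to a conflict.
Undo t and try t = 1.
Try s = 0.
(p) alone gives p = 1.
(~u) alone gives u = 0.
But (u) is also a unit clause — contradiction.
Undo s and try s = 1.
(~p) alone gives p = 0.
(v) alone gives v = 1.
(~r) alone gives r = 0.
(~u) alone gives u = 0.
(~q) alone gives q = 0.
But (q) is also a unit clause — contradiction.
Both values of s lead to a conflict.
Both values of t lead to a conflict.

UNSATISFIABLE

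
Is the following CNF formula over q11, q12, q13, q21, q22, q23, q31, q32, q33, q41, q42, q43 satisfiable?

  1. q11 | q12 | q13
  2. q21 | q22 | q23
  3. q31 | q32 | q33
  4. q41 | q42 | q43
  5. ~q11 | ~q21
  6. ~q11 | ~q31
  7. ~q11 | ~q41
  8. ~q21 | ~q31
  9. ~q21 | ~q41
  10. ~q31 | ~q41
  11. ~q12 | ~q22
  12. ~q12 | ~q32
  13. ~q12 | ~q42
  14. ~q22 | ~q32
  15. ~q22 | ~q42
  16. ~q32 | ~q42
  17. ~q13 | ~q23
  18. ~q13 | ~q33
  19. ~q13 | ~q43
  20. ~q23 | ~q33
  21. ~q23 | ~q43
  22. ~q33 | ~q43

No

Case q11 = 0:
Case q12 = 1:
Unit clause (~q22) forces q22 = 0.
Unit clause (~q32) forces q32 = 0.
Unit clause (~q42) forces q42 = 0.
Case q21 = 1:
Unit clause (~q31) forces q31 = 0.
Unit clause (q33) forces q33 = 1.
Unit clause (~q41) forces q41 = 0.
Unit clause (q43) forces q43 = 1.
That conflicts with the unit clause (~q43).
That branch fails; take q21 = 0 instead.
Unit clause (q23) forces q23 = 1.
Unit clause (~q13) forces q13 = 0.
Unit clause (~q33) forces q33 = 0.
Unit clause (q31) forces q31 = 1.
Unit clause (~q41) forces q41 = 0.
Unit clause (q43) forces q43 = 1.
That conflicts with the unit clause (~q43).
Neither q21 = 1 nor q21 = 0 works.
That branch fails; take q12 = 0 instead.
Unit clause (q13) forces q13 = 1.
Unit clause (~q23) forces q23 = 0.
Unit clause (~q33) forces q33 = 0.
Unit clause (~q43) forces q43 = 0.
Case q21 = 1:
Unit clause (~q31) forces q31 = 0.
Unit clause (q32) forces q32 = 1.
Unit clause (~q41) forces q41 = 0.
Unit clause (q42) forces q42 = 1.
That conflicts with the unit clause (~q42).
That branch fails; take q21 = 0 instead.
Unit clause (q22) forces q22 = 1.
Unit clause (~q32) forces q32 = 0.
Unit clause (q31) forces q31 = 1.
Unit clause (~q41) forces q41 = 0.
Unit clause (q42) forces q42 = 1.
That conflicts with the unit clause (~q42).
Neither q21 = 1 nor q21 = 0 works.
Neither q12 = 1 nor q12 = 0 works.
That branch fails; take q11 = 1 instead.
Unit clause (~q21) forces q21 = 0.
Unit clause (~q31) forces q31 = 0.
Unit clause (~q41) forces q41 = 0.
Case q22 = 1:
Unit clause (~q12) forces q12 = 0.
Unit clause (~q32) forces q32 = 0.
Unit clause (q33) forces q33 = 1.
Unit clause (~q42) forces q42 = 0.
Unit clause (q43) forces q43 = 1.
That conflicts with the unit clause (~q43).
That branch fails; take q22 = 0 instead.
Unit clause (q23) forces q23 = 1.
Unit clause (~q13) forces q13 = 0.
Unit clause (~q33) forces q33 = 0.
Unit clause (q32) forces q32 = 1.
Unit clause (~q12) forces q12 = 0.
Unit clause (~q42) forces q42 = 0.
Unit clause (q43) forces q43 = 1.
That conflicts with the unit clause (~q43).
Neither q22 = 1 nor q22 = 0 works.
Neither q11 = 1 nor q11 = 0 works.
No assignment satisfies every clause.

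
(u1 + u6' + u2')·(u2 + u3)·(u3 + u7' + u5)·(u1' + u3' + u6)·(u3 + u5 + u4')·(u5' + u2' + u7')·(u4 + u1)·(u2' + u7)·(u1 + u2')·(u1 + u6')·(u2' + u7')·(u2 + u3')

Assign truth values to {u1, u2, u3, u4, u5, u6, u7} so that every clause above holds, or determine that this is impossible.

UNSATISFIABLE

Try u2 = 1.
(u7) alone gives u7 = 1.
But (u7') is also a unit clause — contradiction.
Undo u2 and try u2 = 0.
(u3) alone gives u3 = 1.
But (u3') is also a unit clause — contradiction.
Both values of u2 lead to a conflict.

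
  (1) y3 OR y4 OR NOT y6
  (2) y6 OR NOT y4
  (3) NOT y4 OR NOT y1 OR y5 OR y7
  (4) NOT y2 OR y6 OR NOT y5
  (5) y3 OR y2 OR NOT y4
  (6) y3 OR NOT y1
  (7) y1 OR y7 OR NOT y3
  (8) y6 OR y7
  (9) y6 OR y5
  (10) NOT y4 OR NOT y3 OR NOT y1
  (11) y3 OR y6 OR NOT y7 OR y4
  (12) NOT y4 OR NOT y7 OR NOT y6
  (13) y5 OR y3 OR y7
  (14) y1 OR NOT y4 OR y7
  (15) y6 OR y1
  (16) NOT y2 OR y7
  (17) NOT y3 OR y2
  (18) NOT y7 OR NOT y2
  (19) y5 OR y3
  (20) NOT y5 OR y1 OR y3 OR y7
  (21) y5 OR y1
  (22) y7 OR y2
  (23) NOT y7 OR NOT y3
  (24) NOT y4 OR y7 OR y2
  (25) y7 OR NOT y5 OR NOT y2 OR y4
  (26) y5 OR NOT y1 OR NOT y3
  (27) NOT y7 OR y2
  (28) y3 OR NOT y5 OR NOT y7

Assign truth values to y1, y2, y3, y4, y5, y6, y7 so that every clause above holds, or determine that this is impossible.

UNSATISFIABLE

Suppose y6 = true.
Suppose y3 = true.
(y2) alone gives y2 = true.
(y7) alone gives y7 = true.
Now (NOT y7) is unsatisfied and unit — conflict.
Backtrack on y3: now try y3 = false.
(y4) alone gives y4 = true.
(y2) alone gives y2 = true.
(NOT y1) alone gives y1 = false.
(NOT y7) alone gives y7 = false.
Now (y7) is unsatisfied and unit — conflict.
Both values of y3 lead to a conflict.
Backtrack on y6: now try y6 = false.
(NOT y4) alone gives y4 = false.
(y7) alone gives y7 = true.
(y5) alone gives y5 = true.
(NOT y2) alone gives y2 = false.
Now (y2) is unsatisfied and unit — conflict.
Both values of y6 lead to a conflict.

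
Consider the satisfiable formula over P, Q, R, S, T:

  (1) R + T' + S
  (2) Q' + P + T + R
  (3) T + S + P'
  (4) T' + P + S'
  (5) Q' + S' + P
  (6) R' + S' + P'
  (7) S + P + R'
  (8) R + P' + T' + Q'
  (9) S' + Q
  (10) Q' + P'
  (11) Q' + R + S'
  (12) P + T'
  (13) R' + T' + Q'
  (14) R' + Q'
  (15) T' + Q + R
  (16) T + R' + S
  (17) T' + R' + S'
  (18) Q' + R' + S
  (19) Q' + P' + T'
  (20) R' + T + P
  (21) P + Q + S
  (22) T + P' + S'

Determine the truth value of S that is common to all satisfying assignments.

Suppose S = 1.
Unit clause (Q) forces Q = 1.
Unit clause (P) forces P = 1.
That conflicts with the unit clause (P').
So every satisfying assignment has S = False.

False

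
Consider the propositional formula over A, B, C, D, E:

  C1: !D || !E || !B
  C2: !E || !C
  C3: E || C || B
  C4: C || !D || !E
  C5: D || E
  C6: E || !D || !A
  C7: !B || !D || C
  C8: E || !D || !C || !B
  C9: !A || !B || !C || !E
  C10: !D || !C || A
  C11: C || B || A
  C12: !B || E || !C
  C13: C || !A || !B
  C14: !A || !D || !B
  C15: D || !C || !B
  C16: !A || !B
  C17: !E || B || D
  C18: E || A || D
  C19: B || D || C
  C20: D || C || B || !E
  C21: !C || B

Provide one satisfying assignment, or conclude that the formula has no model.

Try E = true.
Unit clause (!C) forces C = false.
Unit clause (!D) forces D = false.
Unit clause (B) forces B = true.
Unit clause (!A) forces A = false.
All clauses are satisfied.

A: false,  B: true,  C: false,  D: false,  E: true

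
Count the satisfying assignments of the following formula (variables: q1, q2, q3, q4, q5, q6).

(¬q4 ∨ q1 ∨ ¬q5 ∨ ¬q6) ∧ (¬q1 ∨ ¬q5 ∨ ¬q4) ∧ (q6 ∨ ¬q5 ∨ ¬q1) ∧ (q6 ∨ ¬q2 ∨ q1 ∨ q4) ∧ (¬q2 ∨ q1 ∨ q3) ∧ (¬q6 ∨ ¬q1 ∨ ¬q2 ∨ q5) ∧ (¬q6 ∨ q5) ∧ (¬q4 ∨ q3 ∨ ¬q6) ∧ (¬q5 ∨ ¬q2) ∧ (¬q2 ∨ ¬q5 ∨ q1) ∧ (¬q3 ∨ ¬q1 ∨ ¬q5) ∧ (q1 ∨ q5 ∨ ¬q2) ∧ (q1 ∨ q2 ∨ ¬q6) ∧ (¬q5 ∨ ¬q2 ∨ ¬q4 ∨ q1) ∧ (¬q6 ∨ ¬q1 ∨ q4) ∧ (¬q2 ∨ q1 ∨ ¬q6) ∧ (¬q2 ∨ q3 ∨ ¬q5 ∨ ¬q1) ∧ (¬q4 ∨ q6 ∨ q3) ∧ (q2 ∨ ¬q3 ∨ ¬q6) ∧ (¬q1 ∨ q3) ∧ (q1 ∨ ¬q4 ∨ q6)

There are 2^6 = 64 truth assignments over (q1, q2, q3, q4, q5, q6).
Split on q5. With q5 = True, the clauses containing q5 are satisfied and ¬q5 drops from the rest; 2 of the 2^5 = 32 assignments to the other variables satisfy what remains.
With q5 = False, by the same count on the reduced clause set, 6 assignments work.
(One model: q1=F, q2=F, q3=F, q4=F, q5=F, q6=F.)
Total: 2 + 6 = 8.

8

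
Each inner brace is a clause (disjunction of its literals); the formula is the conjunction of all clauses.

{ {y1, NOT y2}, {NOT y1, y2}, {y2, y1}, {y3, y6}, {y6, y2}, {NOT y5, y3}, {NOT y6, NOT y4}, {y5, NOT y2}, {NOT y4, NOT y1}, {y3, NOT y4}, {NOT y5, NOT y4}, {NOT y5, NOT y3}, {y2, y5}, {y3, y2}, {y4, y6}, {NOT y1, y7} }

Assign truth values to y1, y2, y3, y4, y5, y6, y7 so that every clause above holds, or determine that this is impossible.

Try y1 = true.
From the singleton clause (y2), y2 = true.
From the singleton clause (y5), y5 = true.
From the singleton clause (y3), y3 = true.
Now (NOT y3) is unsatisfied and unit — conflict.
Backtrack on y1: now try y1 = false.
From the singleton clause (NOT y2), y2 = false.
Now (y2) is unsatisfied and unit — conflict.
Either choice for y1 ends in contradiction.

UNSATISFIABLE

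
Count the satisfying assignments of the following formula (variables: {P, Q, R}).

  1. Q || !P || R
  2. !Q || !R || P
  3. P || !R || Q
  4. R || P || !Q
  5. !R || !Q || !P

3

There are 2^3 = 8 truth assignments over (P, Q, R).
Split on R. With R = true, the clauses containing R are satisfied and !R drops from the rest; 1 of the 2^2 = 4 assignments to the other variables satisfy what remains.
With R = false, by the same count on the reduced clause set, 2 assignments work.
(One model: P=F, Q=F, R=F.)
Total: 1 + 2 = 3.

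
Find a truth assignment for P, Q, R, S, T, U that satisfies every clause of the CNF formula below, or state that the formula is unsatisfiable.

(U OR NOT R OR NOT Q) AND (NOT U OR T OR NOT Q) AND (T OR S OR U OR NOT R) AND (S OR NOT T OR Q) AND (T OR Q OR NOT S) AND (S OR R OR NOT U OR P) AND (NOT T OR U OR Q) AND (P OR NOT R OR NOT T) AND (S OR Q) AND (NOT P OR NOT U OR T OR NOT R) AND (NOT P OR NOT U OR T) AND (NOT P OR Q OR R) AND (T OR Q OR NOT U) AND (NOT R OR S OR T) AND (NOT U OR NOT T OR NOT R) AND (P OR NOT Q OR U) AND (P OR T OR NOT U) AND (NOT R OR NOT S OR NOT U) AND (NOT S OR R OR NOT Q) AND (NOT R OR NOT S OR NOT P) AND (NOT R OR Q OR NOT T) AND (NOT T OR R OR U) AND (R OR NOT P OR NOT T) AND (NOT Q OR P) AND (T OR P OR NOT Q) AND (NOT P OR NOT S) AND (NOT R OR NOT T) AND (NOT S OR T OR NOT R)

P=false,  Q=false,  R=false,  S=true,  T=true,  U=true

Branch on S: set S = true.
(NOT P) alone gives P = false.
(NOT Q) alone gives Q = false.
(T) alone gives T = true.
(U) alone gives U = true.
(NOT R) alone gives R = false.
All clauses are satisfied.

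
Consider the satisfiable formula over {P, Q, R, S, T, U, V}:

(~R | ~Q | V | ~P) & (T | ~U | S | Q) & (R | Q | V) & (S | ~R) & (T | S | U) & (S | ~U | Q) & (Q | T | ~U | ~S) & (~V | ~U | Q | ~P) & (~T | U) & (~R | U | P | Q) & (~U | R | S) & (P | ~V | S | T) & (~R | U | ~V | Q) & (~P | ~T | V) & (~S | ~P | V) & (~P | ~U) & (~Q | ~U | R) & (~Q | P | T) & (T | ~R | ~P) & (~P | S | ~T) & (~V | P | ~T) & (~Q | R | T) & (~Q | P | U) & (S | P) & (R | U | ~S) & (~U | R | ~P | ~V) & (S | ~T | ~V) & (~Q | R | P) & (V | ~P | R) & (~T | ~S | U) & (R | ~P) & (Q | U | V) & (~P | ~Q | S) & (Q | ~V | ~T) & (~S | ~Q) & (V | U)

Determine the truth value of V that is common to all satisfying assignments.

Suppose V = 1.
Case S = 1:
Unit clause (~Q) forces Q = 0.
Unit clause (~T) forces T = 0.
Unit clause (~U) forces U = 0.
Unit clause (~R) forces R = 0.
Now (R) is unsatisfied and unit — conflict.
Backtrack on S: now try S = 0.
Unit clause (~R) forces R = 0.
Unit clause (~U) forces U = 0.
Unit clause (T) forces T = 1.
Now (~T) is unsatisfied and unit — conflict.
Both values of S lead to a conflict.
So every satisfying assignment has V = False.

False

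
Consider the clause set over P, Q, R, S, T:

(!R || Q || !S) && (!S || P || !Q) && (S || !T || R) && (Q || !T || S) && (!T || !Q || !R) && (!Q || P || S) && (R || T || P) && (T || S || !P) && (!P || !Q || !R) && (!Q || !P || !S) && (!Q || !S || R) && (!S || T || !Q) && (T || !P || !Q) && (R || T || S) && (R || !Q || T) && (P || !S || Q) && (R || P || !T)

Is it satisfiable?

Yes, satisfiable

Try R = true.
Try Q = false.
Unit clause (!S) forces S = false.
Unit clause (!T) forces T = false.
Unit clause (!P) forces P = false.
All clauses are satisfied.
A satisfying assignment: P ↦ false, Q ↦ false, R ↦ true, S ↦ false, T ↦ false.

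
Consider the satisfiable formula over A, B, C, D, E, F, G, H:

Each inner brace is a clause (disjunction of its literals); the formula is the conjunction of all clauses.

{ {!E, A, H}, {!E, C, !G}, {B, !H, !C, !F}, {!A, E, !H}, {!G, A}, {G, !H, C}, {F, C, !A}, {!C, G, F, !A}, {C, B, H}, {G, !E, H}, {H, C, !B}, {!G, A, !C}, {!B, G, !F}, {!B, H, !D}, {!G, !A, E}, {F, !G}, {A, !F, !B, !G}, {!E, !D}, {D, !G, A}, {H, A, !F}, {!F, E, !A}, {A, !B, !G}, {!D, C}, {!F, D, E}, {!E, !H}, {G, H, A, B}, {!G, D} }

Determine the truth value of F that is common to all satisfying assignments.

False

Suppose F = true.
Try G = false.
(!B) alone gives B = false.
Try H = false.
(C) alone gives C = true.
(!E) alone gives E = false.
(A) alone gives A = true.
That conflicts with the unit clause (!A).
So H must be the other value — set H = true.
(!C) alone gives C = false.
That conflicts with the unit clause (C).
Either choice for H ends in contradiction.
So G must be the other value — set G = true.
(A) alone gives A = true.
(E) alone gives E = true.
(C) alone gives C = true.
(!D) alone gives D = false.
That conflicts with the unit clause (D).
Either choice for G ends in contradiction.
So every satisfying assignment has F = False.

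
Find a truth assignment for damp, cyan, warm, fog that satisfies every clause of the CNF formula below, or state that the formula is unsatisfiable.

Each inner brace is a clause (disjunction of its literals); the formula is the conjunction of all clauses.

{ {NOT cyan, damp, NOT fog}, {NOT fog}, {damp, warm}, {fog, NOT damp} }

Unit clause (NOT fog) forces fog = false.
Unit clause (NOT damp) forces damp = false.
Unit clause (warm) forces warm = true.
All clauses hold; cyan can take either value.

damp: false, cyan: true, warm: true, fog: false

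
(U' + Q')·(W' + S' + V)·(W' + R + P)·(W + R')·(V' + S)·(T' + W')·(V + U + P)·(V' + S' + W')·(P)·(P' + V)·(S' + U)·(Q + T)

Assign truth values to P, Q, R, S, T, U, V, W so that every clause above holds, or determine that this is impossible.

P=1,  Q=0,  R=0,  S=1,  T=1,  U=1,  V=1,  W=0

Unit clause (P) forces P = 1.
Unit clause (V) forces V = 1.
Unit clause (S) forces S = 1.
Unit clause (W') forces W = 0.
Unit clause (R') forces R = 0.
Unit clause (U) forces U = 1.
Unit clause (Q') forces Q = 0.
Unit clause (T) forces T = 1.
All clauses are satisfied.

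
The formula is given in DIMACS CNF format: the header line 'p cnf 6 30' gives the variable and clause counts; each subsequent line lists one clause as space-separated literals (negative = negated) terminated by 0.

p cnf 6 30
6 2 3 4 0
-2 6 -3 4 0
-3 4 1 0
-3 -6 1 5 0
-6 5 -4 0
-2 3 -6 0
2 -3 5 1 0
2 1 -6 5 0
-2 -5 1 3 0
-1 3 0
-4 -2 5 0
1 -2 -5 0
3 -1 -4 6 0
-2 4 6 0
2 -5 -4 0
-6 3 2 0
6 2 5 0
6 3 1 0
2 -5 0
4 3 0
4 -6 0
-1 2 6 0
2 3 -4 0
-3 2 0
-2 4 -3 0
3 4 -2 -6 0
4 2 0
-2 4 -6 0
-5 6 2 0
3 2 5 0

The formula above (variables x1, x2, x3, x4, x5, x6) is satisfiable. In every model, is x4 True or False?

Suppose x4 = False.
From the singleton clause (x3), x3 = True.
From the singleton clause (x1), x1 = True.
From the singleton clause (¬x6), x6 = False.
From the singleton clause (¬x2), x2 = False.
That conflicts with the unit clause (x2).
So every satisfying assignment has x4 = True.

True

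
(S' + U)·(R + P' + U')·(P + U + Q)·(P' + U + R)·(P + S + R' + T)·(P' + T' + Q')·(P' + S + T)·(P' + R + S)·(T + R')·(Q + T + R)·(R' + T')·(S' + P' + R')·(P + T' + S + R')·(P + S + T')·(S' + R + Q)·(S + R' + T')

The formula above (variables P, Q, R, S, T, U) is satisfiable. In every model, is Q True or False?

True

Suppose Q = 0.
Suppose S = 0.
Suppose P = 1.
Unit clause (T) forces T = 1.
Unit clause (R) forces R = 1.
But (R') is also a unit clause — contradiction.
So P must be the other value — set P = 0.
Unit clause (U) forces U = 1.
Unit clause (T') forces T = 0.
Unit clause (R') forces R = 0.
But (R) is also a unit clause — contradiction.
Neither P = 1 nor P = 0 works.
So S must be the other value — set S = 1.
Unit clause (U) forces U = 1.
Unit clause (R) forces R = 1.
Unit clause (T) forces T = 1.
But (T') is also a unit clause — contradiction.
Neither S = 1 nor S = 0 works.
So every satisfying assignment has Q = True.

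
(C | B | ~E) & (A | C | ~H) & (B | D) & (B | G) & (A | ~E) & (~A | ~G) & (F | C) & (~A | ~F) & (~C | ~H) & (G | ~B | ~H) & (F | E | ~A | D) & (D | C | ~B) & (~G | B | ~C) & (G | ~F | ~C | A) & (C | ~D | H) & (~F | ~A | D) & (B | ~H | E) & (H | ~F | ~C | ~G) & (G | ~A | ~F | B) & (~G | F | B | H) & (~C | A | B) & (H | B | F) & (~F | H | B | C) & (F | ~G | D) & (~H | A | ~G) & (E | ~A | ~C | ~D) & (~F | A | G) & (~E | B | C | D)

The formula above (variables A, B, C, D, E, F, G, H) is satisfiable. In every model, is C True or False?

Suppose C = 0.
From the singleton clause (F), F = 1.
From the singleton clause (~A), A = 0.
From the singleton clause (~H), H = 0.
From the singleton clause (~E), E = 0.
From the singleton clause (~D), D = 0.
From the singleton clause (B), B = 1.
But (~B) is also a unit clause — contradiction.
So every satisfying assignment has C = True.

True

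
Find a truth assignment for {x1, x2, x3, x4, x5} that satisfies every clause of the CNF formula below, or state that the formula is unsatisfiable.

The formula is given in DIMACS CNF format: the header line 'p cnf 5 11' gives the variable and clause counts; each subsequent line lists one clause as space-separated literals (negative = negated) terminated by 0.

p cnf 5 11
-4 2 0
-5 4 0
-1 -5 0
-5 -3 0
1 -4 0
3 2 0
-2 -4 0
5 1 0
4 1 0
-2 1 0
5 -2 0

x1 ↦ True, x2 ↦ False, x3 ↦ True, x4 ↦ False, x5 ↦ False

Suppose x4 = False.
Unit clause (¬x5) forces x5 = False.
Unit clause (x1) forces x1 = True.
Unit clause (¬x2) forces x2 = False.
Unit clause (x3) forces x3 = True.
Every clause now holds.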